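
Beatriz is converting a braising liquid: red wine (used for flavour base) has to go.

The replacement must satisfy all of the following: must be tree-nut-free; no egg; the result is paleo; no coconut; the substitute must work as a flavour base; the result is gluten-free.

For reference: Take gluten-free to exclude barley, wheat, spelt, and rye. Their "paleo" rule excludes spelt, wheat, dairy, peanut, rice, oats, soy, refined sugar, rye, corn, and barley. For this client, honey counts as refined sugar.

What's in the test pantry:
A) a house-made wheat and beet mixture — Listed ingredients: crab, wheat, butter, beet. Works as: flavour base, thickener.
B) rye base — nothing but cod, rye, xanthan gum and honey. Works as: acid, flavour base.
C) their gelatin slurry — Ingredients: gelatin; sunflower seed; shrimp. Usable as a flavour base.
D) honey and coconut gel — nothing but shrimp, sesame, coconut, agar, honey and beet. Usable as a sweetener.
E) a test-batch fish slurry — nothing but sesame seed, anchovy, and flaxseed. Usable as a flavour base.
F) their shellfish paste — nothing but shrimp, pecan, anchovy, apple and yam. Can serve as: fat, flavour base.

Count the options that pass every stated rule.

2

A: has wheat, so not gluten-free; has butter, so not paleo — reject
B: has rye, so not gluten-free; has honey, so not paleo — out
C: no egg, no coconut — OK
D: not usable as a flavour base; has honey, so not paleo (and 1 more) — out
E: only anchovy, sesame seed, and flaxseed; none excluded — valid
F: has pecan, so not tree-nut-free — no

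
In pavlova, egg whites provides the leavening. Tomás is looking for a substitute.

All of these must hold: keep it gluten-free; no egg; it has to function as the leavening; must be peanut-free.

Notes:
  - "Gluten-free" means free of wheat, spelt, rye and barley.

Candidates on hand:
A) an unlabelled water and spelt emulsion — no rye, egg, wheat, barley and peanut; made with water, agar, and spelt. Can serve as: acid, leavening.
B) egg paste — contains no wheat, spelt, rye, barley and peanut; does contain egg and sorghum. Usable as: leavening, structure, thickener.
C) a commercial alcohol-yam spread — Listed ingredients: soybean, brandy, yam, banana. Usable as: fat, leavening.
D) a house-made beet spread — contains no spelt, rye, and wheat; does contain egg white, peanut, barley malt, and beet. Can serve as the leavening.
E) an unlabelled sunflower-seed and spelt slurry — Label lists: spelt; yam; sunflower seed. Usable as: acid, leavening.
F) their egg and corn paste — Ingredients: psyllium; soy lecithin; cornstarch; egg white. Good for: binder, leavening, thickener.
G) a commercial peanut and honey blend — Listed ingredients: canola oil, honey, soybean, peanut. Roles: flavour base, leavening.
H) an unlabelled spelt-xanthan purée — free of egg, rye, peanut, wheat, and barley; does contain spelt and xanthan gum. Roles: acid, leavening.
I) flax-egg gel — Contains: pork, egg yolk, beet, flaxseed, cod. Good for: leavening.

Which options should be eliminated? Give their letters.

A: has spelt, so not gluten-free — no
B: has egg, so not egg-free — no
C: no egg, gluten-free — valid
D: has barley malt, so not gluten-free; has egg white, so not egg-free (and 1 more) — reject
E: has spelt, so not gluten-free — no
F: has egg white, so not egg-free — reject
G: has peanut, so not peanut-free — out
H: has spelt, so not gluten-free — out
I: has egg yolk, so not egg-free — out

A, B, D, E, F, G, H, I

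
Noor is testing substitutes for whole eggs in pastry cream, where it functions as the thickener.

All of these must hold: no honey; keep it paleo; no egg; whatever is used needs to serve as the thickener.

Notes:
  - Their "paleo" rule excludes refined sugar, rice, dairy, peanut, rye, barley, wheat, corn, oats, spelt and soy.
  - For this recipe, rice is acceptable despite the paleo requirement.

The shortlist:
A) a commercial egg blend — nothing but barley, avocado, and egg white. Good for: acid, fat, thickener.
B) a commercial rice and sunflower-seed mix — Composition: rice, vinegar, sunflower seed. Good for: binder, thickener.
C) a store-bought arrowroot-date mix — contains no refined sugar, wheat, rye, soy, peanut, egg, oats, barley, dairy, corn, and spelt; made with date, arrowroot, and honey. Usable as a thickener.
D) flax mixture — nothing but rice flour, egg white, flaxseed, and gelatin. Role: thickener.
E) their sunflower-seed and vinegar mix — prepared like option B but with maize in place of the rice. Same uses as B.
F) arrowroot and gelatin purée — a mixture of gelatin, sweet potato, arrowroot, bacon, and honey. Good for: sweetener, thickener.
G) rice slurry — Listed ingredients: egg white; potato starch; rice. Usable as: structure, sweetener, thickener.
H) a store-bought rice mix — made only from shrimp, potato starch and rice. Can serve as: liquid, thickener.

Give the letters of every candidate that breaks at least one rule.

A: has barley, so not paleo; has egg white, so not egg-free — no
B: rice is permitted under the paleo carve-out; nothing else excluded — OK
C: has honey, so not honey-free — out
D: has egg white, so not egg-free — reject
E: has maize, so not paleo — no
F: has honey, so not honey-free — out
G: has egg white, so not egg-free — no
H: rice is permitted under the paleo carve-out; nothing else excluded — OK

A, C, D, E, F, G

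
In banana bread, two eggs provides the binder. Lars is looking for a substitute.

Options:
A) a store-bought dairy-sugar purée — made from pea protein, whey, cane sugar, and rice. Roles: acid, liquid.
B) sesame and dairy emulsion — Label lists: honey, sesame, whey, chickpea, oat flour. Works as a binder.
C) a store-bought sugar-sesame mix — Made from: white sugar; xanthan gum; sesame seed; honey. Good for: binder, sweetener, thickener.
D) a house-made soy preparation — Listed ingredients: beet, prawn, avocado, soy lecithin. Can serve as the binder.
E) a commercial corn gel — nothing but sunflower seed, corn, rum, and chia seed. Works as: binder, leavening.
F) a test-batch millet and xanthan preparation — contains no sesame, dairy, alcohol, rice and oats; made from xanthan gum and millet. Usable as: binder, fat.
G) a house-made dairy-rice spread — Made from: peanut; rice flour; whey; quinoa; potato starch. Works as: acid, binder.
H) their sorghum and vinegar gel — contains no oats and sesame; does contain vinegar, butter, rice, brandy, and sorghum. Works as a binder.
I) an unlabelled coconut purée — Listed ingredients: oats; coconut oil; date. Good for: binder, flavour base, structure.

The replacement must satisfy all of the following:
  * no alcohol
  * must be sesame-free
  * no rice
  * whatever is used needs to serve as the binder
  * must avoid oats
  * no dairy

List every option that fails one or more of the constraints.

A: not usable as a binder; has whey, so not dairy-free (and 1 more) — out
B: has whey, so not dairy-free; has oat flour, so not oat-free (and 1 more) — reject
C: has sesame seed, so not sesame-free — no
D: prawn and soy lecithin etc. — none of it excluded — valid
E: has rum, so not alcohol-free — out
F: no rice, no sesame — keep
G: has whey, so not dairy-free; has rice flour, so not rice-free — out
H: has butter, so not dairy-free; has brandy, so not alcohol-free (and 1 more) — out
I: has oats, so not oat-free — no

A, B, C, E, G, H, I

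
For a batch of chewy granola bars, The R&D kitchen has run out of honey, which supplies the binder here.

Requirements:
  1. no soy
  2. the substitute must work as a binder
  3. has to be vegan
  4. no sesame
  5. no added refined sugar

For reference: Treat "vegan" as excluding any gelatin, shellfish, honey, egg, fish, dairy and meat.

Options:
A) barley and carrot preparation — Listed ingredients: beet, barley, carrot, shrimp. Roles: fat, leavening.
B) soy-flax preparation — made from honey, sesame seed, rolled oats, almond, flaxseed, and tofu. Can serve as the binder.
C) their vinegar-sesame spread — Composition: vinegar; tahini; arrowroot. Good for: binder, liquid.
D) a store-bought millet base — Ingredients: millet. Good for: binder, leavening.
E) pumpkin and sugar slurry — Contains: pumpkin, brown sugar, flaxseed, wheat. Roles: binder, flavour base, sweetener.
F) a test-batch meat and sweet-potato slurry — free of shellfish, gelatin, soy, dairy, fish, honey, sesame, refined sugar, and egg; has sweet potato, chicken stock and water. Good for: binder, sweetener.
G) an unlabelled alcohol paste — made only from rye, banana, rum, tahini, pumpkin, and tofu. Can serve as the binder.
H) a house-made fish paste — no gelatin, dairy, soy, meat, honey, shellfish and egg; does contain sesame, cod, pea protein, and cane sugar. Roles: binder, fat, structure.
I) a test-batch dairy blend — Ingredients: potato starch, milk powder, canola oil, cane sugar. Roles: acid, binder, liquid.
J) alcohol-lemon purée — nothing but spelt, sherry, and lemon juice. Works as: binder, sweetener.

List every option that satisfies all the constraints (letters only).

D, J

A: not usable as a binder; has shrimp, so not vegan — no
B: has honey, so not vegan; has tofu, so not soy-free (and 1 more) — out
C: has tahini, so not sesame-free — out
D: every rule checks out — OK
E: has brown sugar, so not no-added-sugar — reject
F: has chicken stock, so not vegan — no
G: has tofu, so not soy-free; has tahini, so not sesame-free — out
H: has cod, so not vegan; has sesame, so not sesame-free (and 1 more) — no
I: has milk powder, so not vegan; has cane sugar, so not no-added-sugar — out
J: only sherry, spelt and lemon juice; none excluded — OK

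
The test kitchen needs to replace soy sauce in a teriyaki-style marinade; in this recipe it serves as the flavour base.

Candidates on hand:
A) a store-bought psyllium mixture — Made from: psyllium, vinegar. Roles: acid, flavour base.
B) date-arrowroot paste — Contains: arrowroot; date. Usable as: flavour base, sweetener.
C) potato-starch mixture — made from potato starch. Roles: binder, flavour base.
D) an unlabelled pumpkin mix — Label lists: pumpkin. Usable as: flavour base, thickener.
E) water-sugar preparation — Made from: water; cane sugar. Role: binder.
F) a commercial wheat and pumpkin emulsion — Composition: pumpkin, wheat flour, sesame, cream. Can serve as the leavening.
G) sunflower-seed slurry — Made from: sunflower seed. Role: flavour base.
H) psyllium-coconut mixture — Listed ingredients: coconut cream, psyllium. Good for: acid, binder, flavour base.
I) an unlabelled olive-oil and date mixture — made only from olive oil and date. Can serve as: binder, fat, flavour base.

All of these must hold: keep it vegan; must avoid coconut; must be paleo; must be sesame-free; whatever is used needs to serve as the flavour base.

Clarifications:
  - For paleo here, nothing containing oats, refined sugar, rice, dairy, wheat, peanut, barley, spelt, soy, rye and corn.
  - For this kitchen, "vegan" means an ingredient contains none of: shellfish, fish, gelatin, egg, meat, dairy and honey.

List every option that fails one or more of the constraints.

E, F, H

A: only psyllium and vinegar; none excluded — OK
B: only date and arrowroot; none excluded — valid
C: every rule checks out — OK
D: no coconut, paleo — keep
E: not usable as a flavour base; has cane sugar, so not paleo — reject
F: not usable as a flavour base; has cream, so not paleo (and 2 more) — reject
G: all constraints satisfied — OK
H: has coconut cream, so not coconut-free — no
I: only olive oil and date; none excluded — keep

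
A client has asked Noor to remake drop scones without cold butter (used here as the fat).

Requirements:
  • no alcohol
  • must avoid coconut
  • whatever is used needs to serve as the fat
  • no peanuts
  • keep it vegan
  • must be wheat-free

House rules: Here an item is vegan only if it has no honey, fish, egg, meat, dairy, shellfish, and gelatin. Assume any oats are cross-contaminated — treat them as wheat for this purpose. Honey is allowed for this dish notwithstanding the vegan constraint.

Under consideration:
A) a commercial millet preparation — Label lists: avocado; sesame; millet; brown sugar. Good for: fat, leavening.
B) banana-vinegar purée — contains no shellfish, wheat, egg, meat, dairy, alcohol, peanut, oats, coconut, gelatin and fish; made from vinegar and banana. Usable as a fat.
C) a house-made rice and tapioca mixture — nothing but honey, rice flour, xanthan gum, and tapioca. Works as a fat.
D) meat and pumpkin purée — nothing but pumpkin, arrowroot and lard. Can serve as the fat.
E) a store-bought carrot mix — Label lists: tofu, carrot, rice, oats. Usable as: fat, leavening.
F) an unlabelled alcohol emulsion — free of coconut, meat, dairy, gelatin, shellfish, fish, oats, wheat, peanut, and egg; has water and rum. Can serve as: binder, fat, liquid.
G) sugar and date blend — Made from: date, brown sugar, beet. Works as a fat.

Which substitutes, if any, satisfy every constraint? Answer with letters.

A: sesame and brown sugar etc. — none of it excluded — OK
B: works as a fat, vegan, wheat-free — keep
C: honey is permitted under the vegan carve-out; nothing else excluded — keep
D: has lard, so not vegan — out
E: has oats, so not wheat-free — no
F: has rum, so not alcohol-free — out
G: all constraints satisfied — valid

A, B, C, G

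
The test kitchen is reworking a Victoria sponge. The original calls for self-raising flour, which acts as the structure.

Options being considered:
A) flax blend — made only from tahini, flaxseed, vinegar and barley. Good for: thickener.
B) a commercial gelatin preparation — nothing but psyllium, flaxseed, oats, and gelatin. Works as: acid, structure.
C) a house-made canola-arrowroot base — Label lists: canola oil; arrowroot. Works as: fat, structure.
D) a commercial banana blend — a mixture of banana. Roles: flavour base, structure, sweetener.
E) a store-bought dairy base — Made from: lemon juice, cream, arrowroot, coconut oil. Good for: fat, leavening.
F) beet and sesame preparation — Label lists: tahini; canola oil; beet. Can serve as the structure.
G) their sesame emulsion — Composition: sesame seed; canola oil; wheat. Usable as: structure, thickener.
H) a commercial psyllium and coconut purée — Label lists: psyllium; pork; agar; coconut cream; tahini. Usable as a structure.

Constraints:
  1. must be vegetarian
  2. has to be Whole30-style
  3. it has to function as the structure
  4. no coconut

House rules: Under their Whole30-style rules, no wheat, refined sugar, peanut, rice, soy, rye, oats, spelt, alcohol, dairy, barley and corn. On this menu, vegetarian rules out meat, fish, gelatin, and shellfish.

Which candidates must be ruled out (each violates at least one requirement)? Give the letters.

A: not usable as a structure; has barley, so not Whole30-style — no
B: has oats, so not Whole30-style; has gelatin, so not vegetarian — reject
C: no coconut, Whole30-style — valid
D: works as a structure, Whole30-style, vegetarian — keep
E: not usable as a structure; has cream, so not Whole30-style (and 1 more) — no
F: only tahini, beet and canola oil; none excluded — keep
G: has wheat, so not Whole30-style — out
H: has pork, so not vegetarian; has coconut cream, so not coconut-free — out

A, B, E, G, H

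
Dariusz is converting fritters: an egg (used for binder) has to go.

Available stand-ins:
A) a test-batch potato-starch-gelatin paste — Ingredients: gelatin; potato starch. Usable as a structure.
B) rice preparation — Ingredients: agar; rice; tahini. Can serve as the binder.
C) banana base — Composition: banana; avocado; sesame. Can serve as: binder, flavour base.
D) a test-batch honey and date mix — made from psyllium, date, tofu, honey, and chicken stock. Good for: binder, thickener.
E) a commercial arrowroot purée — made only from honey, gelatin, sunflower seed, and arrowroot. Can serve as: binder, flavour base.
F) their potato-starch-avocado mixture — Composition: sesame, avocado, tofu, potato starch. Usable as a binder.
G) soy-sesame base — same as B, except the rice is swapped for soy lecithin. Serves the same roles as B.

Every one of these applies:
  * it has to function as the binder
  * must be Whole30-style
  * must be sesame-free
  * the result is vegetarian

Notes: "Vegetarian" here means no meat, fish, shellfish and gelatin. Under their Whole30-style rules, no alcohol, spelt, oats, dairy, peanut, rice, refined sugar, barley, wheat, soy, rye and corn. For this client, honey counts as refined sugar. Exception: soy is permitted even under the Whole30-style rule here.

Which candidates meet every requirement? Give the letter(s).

none

A: not usable as a binder; has gelatin, so not vegetarian — reject
B: has rice, so not Whole30-style; has tahini, so not sesame-free — no
C: has sesame, so not sesame-free — no
D: has chicken stock, so not vegetarian; has honey, so not Whole30-style — no
E: has gelatin, so not vegetarian; has honey, so not Whole30-style — no
F: has sesame, so not sesame-free — no
G: has tahini, so not sesame-free — out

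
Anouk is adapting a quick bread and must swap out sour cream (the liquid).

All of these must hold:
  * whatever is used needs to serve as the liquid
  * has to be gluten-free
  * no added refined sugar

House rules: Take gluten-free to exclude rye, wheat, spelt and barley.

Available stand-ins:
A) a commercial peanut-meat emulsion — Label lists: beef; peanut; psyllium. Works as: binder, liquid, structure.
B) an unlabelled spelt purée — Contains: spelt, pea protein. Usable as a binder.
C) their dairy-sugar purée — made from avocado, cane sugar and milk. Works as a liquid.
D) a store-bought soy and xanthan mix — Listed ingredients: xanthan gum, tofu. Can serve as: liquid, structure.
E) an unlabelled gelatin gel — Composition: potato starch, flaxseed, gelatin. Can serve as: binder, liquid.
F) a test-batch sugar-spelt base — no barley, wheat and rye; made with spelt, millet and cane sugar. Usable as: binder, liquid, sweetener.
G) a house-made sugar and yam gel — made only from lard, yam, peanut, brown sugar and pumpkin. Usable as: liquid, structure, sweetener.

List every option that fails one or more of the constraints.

A: works as a liquid, no refined sugar, gluten-free — valid
B: not usable as a liquid; has spelt, so not gluten-free — no
C: has cane sugar, so not no-added-sugar — reject
D: all constraints satisfied — valid
E: nothing on the exclusion list — valid
F: has spelt, so not gluten-free; has cane sugar, so not no-added-sugar — out
G: has brown sugar, so not no-added-sugar — out

B, C, F, G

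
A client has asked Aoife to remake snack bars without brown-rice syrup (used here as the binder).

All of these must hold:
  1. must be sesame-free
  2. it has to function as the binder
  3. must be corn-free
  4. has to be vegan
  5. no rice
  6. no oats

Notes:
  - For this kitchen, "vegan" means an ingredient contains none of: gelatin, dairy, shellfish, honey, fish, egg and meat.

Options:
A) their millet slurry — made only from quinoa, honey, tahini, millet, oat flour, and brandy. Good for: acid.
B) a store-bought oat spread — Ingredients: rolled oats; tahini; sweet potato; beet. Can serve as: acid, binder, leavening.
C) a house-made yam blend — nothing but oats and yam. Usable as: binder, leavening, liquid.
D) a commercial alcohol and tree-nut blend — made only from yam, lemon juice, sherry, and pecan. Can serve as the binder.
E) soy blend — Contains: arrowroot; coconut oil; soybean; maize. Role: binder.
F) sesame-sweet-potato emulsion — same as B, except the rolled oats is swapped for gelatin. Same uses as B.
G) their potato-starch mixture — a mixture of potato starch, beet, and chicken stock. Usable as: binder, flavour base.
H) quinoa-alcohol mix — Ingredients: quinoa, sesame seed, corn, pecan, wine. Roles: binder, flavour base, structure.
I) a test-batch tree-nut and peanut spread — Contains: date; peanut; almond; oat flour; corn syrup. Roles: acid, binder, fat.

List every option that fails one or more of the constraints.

A, B, C, E, F, G, H, I

A: not usable as a binder; has honey, so not vegan (and 2 more) — reject
B: has tahini, so not sesame-free; has rolled oats, so not oat-free — no
C: has oats, so not oat-free — out
D: no oats, no corn — valid
E: has maize, so not corn-free — out
F: has gelatin, so not vegan; has tahini, so not sesame-free — out
G: has chicken stock, so not vegan — no
H: has sesame seed, so not sesame-free; has corn, so not corn-free — no
I: has oat flour, so not oat-free; has corn syrup, so not corn-free — out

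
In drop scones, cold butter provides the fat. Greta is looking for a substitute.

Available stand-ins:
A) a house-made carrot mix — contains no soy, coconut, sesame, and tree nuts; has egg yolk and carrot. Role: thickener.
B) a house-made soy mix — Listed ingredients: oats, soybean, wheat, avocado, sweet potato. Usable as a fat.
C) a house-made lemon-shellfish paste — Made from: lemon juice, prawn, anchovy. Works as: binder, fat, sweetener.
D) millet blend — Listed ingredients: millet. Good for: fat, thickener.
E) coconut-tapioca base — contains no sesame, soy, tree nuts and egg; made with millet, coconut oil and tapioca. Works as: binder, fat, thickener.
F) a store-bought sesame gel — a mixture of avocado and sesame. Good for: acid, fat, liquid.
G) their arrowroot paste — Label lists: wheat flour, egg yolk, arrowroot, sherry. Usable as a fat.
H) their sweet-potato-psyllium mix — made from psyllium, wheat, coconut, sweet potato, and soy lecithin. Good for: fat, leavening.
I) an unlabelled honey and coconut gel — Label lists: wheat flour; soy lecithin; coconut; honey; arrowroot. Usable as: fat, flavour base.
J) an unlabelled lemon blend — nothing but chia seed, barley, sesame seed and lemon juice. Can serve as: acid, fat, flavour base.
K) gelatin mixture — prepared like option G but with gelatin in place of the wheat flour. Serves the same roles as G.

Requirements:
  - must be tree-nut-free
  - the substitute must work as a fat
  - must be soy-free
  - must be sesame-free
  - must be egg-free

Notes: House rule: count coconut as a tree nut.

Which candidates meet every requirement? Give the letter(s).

A: not usable as a fat; has egg yolk, so not egg-free — no
B: has soybean, so not soy-free — out
C: no sesame, no soy — valid
D: only millet; none excluded — keep
E: has coconut oil, so not tree-nut-free — no
F: has sesame, so not sesame-free — no
G: has egg yolk, so not egg-free — reject
H: has soy lecithin, so not soy-free; has coconut, so not tree-nut-free — no
I: has soy lecithin, so not soy-free; has coconut, so not tree-nut-free — reject
J: has sesame seed, so not sesame-free — reject
K: has egg yolk, so not egg-free — reject

C, D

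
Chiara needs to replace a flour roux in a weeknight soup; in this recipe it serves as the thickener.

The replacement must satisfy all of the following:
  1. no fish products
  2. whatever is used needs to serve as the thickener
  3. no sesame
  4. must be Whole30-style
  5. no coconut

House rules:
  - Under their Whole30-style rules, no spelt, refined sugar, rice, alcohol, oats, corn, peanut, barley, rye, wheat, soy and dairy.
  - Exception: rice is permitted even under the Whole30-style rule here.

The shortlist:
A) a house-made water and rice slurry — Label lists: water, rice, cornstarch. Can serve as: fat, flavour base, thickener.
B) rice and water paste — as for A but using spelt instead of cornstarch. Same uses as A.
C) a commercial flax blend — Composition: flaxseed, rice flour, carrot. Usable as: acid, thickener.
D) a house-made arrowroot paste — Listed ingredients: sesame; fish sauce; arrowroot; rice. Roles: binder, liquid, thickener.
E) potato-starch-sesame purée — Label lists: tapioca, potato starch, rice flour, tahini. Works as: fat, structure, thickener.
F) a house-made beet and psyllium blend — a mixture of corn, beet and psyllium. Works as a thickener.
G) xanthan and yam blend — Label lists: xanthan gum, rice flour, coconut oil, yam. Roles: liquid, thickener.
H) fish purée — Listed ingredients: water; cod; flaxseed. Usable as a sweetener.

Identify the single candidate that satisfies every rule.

A: has cornstarch, so not Whole30-style — reject
B: has spelt, so not Whole30-style — reject
C: rice is permitted under the Whole30-style carve-out; nothing else excluded — keep
D: has fish sauce, so not fish-free; has sesame, so not sesame-free — reject
E: has tahini, so not sesame-free — no
F: has corn, so not Whole30-style — no
G: has coconut oil, so not coconut-free — out
H: not usable as a thickener; has cod, so not fish-free — no

C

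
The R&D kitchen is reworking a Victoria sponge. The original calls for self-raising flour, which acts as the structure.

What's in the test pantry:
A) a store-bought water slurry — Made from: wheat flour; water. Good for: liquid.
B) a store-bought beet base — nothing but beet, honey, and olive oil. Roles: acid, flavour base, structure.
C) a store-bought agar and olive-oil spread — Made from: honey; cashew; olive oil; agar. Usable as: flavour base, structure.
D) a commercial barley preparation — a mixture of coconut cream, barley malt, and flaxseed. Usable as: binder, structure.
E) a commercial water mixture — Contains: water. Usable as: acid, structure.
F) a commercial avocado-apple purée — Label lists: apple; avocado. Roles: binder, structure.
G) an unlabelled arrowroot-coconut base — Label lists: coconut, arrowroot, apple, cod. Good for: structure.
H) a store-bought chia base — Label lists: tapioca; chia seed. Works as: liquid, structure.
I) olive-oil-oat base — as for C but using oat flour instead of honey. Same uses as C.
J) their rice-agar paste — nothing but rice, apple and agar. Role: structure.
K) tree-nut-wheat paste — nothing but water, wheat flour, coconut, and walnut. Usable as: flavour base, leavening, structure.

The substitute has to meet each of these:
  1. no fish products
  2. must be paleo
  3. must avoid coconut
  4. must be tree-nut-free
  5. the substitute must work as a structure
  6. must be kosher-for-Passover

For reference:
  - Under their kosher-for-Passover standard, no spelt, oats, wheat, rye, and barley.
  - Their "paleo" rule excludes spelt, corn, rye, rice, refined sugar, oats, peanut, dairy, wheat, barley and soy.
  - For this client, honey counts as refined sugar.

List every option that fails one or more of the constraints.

A: not usable as a structure; has wheat flour, so not kosher-for-Passover (and 1 more) — reject
B: has honey, so not paleo — no
C: has honey, so not paleo; has cashew, so not tree-nut-free — no
D: has barley malt, so not kosher-for-Passover; has barley malt, so not paleo (and 1 more) — no
E: every rule checks out — keep
F: all constraints satisfied — keep
G: has coconut, so not coconut-free; has cod, so not fish-free — reject
H: only chia seed and tapioca; none excluded — valid
I: has oat flour, so not kosher-for-Passover; has oat flour, so not paleo (and 1 more) — out
J: has rice, so not paleo — no
K: has wheat flour, so not kosher-for-Passover; has wheat flour, so not paleo (and 2 more) — no

A, B, C, D, G, I, J, K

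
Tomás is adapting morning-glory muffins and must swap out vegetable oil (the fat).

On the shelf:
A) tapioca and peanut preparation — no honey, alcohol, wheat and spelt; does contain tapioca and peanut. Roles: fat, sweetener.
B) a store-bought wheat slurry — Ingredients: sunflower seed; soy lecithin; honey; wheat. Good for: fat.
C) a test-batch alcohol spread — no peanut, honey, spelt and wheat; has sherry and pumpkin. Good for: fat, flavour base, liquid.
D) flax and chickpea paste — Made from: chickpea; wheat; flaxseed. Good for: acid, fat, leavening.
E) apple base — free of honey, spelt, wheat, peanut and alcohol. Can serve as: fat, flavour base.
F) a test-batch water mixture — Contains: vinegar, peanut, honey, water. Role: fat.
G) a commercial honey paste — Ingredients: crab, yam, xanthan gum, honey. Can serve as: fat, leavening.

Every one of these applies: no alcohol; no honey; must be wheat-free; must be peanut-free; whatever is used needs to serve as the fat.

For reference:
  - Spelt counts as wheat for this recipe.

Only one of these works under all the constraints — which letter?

E

A: has peanut, so not peanut-free — out
B: has honey, so not honey-free; has wheat, so not wheat-free — out
C: has sherry, so not alcohol-free — no
D: has wheat, so not wheat-free — reject
E: works as a fat, no alcohol, no peanut — OK
F: has peanut, so not peanut-free; has honey, so not honey-free — out
G: has honey, so not honey-free — out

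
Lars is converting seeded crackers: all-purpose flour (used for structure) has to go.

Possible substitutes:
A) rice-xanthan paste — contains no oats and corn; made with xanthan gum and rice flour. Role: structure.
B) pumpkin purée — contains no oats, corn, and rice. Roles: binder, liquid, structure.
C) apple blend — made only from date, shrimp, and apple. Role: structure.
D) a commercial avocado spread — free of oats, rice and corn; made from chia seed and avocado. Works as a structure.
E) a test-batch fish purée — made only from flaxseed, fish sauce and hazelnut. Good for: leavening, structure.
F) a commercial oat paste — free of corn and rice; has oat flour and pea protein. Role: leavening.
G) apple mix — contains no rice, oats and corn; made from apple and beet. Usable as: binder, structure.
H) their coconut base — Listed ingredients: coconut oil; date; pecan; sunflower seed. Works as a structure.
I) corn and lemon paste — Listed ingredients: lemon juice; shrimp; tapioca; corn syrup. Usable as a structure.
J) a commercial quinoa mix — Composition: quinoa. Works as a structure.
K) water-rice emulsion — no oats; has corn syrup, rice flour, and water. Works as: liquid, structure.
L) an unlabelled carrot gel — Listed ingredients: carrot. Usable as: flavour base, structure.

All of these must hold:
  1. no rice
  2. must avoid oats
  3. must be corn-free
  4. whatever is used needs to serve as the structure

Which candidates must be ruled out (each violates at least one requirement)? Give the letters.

A, F, I, K

A: has rice flour, so not rice-free — out
B: works as a structure, no rice, no corn — valid
C: no oats, no rice — valid
D: nothing on the exclusion list — keep
E: works as a structure, no rice, no corn — OK
F: not usable as a structure; has oat flour, so not oat-free — no
G: works as a structure, no corn, no rice — keep
H: coconut oil and pecan etc. — none of it excluded — valid
I: has corn syrup, so not corn-free — reject
J: only quinoa; none excluded — OK
K: has rice flour, so not rice-free; has corn syrup, so not corn-free — reject
L: no rice, no oats — keep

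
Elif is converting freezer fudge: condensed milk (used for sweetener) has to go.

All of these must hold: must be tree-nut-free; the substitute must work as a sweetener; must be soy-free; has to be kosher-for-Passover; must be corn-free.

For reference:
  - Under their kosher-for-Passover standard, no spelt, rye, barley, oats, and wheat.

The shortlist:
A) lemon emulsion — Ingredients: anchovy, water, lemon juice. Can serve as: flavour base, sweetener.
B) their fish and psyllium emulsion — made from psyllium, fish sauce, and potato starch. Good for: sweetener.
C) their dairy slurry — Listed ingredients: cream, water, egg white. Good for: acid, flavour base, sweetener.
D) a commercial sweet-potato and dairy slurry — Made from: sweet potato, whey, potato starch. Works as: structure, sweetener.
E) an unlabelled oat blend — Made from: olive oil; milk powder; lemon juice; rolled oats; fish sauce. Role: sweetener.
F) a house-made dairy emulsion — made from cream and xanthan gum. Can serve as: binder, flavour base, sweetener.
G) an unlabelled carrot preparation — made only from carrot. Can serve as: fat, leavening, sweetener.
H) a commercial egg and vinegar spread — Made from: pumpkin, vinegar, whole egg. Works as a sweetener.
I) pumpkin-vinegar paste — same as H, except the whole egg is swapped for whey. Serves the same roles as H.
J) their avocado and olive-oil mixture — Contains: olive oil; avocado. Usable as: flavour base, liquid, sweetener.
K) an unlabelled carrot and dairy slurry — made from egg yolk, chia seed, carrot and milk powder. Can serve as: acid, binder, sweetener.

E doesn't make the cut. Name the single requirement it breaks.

usable as a sweetener: satisfied
kosher-for-Passover: has rolled oats — fails
tree-nut-free: satisfied
corn-free: satisfied
soy-free: satisfied

kosher-for-Passover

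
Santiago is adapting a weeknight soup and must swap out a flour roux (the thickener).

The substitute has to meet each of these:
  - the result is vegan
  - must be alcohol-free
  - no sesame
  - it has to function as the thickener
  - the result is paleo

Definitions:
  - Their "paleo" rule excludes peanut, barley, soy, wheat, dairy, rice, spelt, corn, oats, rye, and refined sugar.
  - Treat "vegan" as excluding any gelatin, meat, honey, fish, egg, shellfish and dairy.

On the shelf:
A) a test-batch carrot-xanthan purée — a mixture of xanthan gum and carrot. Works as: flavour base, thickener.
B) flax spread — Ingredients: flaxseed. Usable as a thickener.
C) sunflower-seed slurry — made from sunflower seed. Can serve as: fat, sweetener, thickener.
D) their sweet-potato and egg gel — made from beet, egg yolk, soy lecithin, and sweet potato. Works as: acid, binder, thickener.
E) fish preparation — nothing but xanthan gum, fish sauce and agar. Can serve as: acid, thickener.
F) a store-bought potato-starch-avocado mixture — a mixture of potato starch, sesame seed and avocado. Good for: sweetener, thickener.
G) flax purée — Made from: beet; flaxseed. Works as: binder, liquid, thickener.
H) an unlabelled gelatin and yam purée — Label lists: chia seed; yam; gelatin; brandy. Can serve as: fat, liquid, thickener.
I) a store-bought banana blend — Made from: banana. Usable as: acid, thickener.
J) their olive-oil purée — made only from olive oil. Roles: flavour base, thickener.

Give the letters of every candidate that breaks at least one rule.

D, E, F, H

A: every rule checks out — valid
B: only flaxseed; none excluded — valid
C: works as a thickener, no alcohol, no sesame — valid
D: has soy lecithin, so not paleo; has egg yolk, so not vegan — no
E: has fish sauce, so not vegan — no
F: has sesame seed, so not sesame-free — reject
G: works as a thickener, no alcohol, vegan — OK
H: has gelatin, so not vegan; has brandy, so not alcohol-free — no
I: only banana; none excluded — keep
J: only olive oil; none excluded — OK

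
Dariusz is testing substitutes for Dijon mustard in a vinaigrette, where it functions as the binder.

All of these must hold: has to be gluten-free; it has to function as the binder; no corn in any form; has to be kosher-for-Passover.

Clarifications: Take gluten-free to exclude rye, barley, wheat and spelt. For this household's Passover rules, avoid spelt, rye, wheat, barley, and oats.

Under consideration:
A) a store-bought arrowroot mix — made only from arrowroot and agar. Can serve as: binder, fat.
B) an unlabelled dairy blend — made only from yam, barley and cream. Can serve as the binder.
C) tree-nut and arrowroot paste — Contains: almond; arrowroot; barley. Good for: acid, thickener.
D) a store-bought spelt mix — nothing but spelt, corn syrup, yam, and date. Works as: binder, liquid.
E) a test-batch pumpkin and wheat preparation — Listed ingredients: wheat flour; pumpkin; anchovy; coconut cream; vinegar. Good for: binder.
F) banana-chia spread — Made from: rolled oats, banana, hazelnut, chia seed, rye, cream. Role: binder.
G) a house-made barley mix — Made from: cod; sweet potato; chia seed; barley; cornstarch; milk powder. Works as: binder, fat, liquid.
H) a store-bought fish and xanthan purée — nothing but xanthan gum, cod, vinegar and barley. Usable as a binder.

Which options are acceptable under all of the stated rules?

A: kosher-for-Passover, gluten-free — keep
B: has barley, so not gluten-free; has barley, so not kosher-for-Passover — reject
C: not usable as a binder; has barley, so not gluten-free (and 1 more) — out
D: has spelt, so not gluten-free; has spelt, so not kosher-for-Passover (and 1 more) — no
E: has wheat flour, so not gluten-free; has wheat flour, so not kosher-for-Passover — reject
F: has rye, so not gluten-free; has rolled oats, so not kosher-for-Passover — no
G: has barley, so not gluten-free; has barley, so not kosher-for-Passover (and 1 more) — no
H: has barley, so not gluten-free; has barley, so not kosher-for-Passover — reject

A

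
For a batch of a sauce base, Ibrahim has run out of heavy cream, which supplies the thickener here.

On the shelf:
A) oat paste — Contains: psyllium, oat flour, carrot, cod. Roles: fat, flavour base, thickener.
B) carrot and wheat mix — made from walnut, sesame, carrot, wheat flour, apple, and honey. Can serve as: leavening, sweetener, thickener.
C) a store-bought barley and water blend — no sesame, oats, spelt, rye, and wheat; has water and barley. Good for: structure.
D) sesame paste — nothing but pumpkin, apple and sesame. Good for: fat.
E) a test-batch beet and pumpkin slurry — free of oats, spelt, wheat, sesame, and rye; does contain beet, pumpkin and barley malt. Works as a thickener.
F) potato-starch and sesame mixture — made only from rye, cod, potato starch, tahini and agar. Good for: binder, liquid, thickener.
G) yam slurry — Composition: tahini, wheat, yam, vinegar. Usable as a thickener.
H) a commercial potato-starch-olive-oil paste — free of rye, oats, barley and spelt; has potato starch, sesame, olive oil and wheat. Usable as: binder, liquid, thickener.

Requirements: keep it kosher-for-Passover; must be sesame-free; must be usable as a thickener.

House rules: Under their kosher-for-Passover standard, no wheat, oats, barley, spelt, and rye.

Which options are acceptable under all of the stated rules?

A: has oat flour, so not kosher-for-Passover — out
B: has wheat flour, so not kosher-for-Passover; has sesame, so not sesame-free — no
C: not usable as a thickener; has barley, so not kosher-for-Passover — no
D: not usable as a thickener; has sesame, so not sesame-free — reject
E: has barley malt, so not kosher-for-Passover — reject
F: has rye, so not kosher-for-Passover; has tahini, so not sesame-free — out
G: has wheat, so not kosher-for-Passover; has tahini, so not sesame-free — reject
H: has wheat, so not kosher-for-Passover; has sesame, so not sesame-free — no

none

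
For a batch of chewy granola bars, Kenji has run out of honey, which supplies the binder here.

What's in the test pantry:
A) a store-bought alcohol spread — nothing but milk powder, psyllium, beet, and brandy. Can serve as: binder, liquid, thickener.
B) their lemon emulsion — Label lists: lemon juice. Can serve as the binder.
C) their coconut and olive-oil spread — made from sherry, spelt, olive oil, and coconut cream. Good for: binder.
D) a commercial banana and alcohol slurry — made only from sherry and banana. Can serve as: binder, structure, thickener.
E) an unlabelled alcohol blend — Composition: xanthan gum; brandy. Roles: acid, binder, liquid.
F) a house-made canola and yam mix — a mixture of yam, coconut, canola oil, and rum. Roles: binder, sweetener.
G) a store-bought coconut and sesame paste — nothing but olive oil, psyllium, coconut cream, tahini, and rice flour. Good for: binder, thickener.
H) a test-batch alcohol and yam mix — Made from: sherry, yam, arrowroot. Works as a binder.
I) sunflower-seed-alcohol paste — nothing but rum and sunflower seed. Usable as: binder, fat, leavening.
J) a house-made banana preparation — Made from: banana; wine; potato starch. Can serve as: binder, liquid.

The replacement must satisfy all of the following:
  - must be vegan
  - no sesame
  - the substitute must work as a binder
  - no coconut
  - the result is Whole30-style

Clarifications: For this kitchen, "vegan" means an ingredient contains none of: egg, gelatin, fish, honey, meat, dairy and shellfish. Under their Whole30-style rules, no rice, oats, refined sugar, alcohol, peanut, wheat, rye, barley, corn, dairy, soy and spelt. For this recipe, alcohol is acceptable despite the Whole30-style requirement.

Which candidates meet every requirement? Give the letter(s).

B, D, E, H, I, J

A: has milk powder, so not vegan; has milk powder, so not Whole30-style — out
B: only lemon juice; none excluded — keep
C: has spelt, so not Whole30-style; has coconut cream, so not coconut-free — no
D: alcohol is permitted under the Whole30-style carve-out; nothing else excluded — valid
E: alcohol is permitted under the Whole30-style carve-out; nothing else excluded — keep
F: has coconut, so not coconut-free — reject
G: has rice flour, so not Whole30-style; has coconut cream, so not coconut-free (and 1 more) — out
H: alcohol is permitted under the Whole30-style carve-out; nothing else excluded — keep
I: alcohol is permitted under the Whole30-style carve-out; nothing else excluded — OK
J: alcohol is permitted under the Whole30-style carve-out; nothing else excluded — keep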